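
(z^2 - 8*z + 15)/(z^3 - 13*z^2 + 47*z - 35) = (z - 3)/(z^2 - 8*z + 7)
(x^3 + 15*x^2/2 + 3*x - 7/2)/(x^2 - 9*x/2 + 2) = (x^2 + 8*x + 7)/(x - 4)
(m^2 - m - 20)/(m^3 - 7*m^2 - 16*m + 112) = (m - 5)/(m^2 - 11*m + 28)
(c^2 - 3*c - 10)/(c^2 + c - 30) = (c + 2)/(c + 6)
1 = 1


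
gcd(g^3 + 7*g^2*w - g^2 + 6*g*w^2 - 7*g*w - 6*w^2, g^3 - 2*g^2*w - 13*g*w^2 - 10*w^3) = g + w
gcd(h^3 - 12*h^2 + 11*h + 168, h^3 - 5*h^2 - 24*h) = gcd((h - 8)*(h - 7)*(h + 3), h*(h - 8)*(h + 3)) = h^2 - 5*h - 24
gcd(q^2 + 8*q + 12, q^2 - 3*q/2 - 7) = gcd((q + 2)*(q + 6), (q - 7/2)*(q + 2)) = q + 2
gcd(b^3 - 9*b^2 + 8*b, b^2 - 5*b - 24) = b - 8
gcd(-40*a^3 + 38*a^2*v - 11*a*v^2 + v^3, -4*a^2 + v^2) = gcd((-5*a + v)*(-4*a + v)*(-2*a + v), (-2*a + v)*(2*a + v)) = -2*a + v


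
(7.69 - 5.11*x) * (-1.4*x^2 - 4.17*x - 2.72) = 7.154*x^3 + 10.5427*x^2 - 18.1681*x - 20.9168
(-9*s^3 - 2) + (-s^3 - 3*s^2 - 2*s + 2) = -10*s^3 - 3*s^2 - 2*s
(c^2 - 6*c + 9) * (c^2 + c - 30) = c^4 - 5*c^3 - 27*c^2 + 189*c - 270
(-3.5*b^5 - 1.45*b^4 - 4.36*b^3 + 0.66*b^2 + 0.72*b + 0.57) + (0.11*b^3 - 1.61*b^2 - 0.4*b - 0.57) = -3.5*b^5 - 1.45*b^4 - 4.25*b^3 - 0.95*b^2 + 0.32*b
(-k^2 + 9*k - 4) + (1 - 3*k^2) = -4*k^2 + 9*k - 3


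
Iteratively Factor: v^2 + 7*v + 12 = (v + 4)*(v + 3)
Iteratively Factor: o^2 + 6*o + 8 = (o + 4)*(o + 2)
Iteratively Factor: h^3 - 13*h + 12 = (h - 1)*(h^2 + h - 12) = (h - 3)*(h - 1)*(h + 4)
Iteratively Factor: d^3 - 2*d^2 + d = (d - 1)*(d^2 - d) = d*(d - 1)*(d - 1)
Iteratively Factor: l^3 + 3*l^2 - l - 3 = (l - 1)*(l^2 + 4*l + 3) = (l - 1)*(l + 1)*(l + 3)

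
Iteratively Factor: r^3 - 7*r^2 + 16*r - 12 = (r - 2)*(r^2 - 5*r + 6) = (r - 2)^2*(r - 3)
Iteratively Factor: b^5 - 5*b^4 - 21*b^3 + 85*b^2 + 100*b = (b)*(b^4 - 5*b^3 - 21*b^2 + 85*b + 100) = b*(b - 5)*(b^3 - 21*b - 20) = b*(b - 5)*(b + 1)*(b^2 - b - 20) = b*(b - 5)^2*(b + 1)*(b + 4)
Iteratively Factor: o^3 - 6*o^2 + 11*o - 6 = (o - 3)*(o^2 - 3*o + 2) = (o - 3)*(o - 2)*(o - 1)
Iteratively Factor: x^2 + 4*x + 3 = (x + 1)*(x + 3)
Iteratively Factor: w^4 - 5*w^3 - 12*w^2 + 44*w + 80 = (w - 4)*(w^3 - w^2 - 16*w - 20) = (w - 5)*(w - 4)*(w^2 + 4*w + 4) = (w - 5)*(w - 4)*(w + 2)*(w + 2)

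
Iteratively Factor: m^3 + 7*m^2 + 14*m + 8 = (m + 2)*(m^2 + 5*m + 4) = (m + 1)*(m + 2)*(m + 4)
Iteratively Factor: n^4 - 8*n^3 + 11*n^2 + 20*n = (n + 1)*(n^3 - 9*n^2 + 20*n) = (n - 4)*(n + 1)*(n^2 - 5*n) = (n - 5)*(n - 4)*(n + 1)*(n)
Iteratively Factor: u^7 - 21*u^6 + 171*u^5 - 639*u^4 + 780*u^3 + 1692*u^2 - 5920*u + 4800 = (u - 3)*(u^6 - 18*u^5 + 117*u^4 - 288*u^3 - 84*u^2 + 1440*u - 1600) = (u - 4)*(u - 3)*(u^5 - 14*u^4 + 61*u^3 - 44*u^2 - 260*u + 400) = (u - 4)*(u - 3)*(u + 2)*(u^4 - 16*u^3 + 93*u^2 - 230*u + 200) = (u - 4)*(u - 3)*(u - 2)*(u + 2)*(u^3 - 14*u^2 + 65*u - 100) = (u - 4)^2*(u - 3)*(u - 2)*(u + 2)*(u^2 - 10*u + 25) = (u - 5)*(u - 4)^2*(u - 3)*(u - 2)*(u + 2)*(u - 5)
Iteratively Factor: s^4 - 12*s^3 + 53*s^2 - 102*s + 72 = (s - 2)*(s^3 - 10*s^2 + 33*s - 36) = (s - 4)*(s - 2)*(s^2 - 6*s + 9) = (s - 4)*(s - 3)*(s - 2)*(s - 3)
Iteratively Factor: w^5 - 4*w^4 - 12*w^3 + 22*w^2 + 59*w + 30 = (w + 1)*(w^4 - 5*w^3 - 7*w^2 + 29*w + 30) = (w - 5)*(w + 1)*(w^3 - 7*w - 6) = (w - 5)*(w + 1)^2*(w^2 - w - 6) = (w - 5)*(w + 1)^2*(w + 2)*(w - 3)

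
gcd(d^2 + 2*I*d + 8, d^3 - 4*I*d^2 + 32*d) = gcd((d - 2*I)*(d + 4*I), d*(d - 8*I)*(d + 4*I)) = d + 4*I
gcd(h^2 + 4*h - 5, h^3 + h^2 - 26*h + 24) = h - 1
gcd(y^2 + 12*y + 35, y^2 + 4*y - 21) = y + 7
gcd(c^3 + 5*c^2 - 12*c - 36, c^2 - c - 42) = c + 6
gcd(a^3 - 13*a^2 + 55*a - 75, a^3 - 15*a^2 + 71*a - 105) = a^2 - 8*a + 15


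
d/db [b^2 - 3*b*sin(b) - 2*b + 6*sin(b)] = -3*b*cos(b) + 2*b - 3*sin(b) + 6*cos(b) - 2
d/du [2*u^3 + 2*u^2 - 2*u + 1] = 6*u^2 + 4*u - 2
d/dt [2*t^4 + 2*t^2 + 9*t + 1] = 8*t^3 + 4*t + 9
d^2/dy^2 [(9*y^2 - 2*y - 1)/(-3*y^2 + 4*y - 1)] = 12*(-15*y^3 + 18*y^2 - 9*y + 2)/(27*y^6 - 108*y^5 + 171*y^4 - 136*y^3 + 57*y^2 - 12*y + 1)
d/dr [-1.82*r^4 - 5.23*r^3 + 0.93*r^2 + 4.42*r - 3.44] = -7.28*r^3 - 15.69*r^2 + 1.86*r + 4.42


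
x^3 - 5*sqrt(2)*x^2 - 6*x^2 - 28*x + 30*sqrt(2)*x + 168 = (x - 6)*(x - 7*sqrt(2))*(x + 2*sqrt(2))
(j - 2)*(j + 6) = j^2 + 4*j - 12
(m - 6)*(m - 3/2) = m^2 - 15*m/2 + 9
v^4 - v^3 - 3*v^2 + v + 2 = (v - 2)*(v - 1)*(v + 1)^2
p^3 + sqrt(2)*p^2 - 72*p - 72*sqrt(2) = (p - 6*sqrt(2))*(p + sqrt(2))*(p + 6*sqrt(2))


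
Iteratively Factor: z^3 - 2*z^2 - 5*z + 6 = (z - 1)*(z^2 - z - 6) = (z - 3)*(z - 1)*(z + 2)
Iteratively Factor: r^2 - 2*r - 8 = (r + 2)*(r - 4)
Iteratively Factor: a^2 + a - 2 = (a + 2)*(a - 1)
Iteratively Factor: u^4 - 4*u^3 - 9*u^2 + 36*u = (u - 3)*(u^3 - u^2 - 12*u) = u*(u - 3)*(u^2 - u - 12) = u*(u - 3)*(u + 3)*(u - 4)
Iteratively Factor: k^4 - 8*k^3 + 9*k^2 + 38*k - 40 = (k + 2)*(k^3 - 10*k^2 + 29*k - 20) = (k - 5)*(k + 2)*(k^2 - 5*k + 4) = (k - 5)*(k - 1)*(k + 2)*(k - 4)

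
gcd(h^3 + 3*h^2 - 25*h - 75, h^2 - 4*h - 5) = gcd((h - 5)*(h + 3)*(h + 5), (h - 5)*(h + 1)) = h - 5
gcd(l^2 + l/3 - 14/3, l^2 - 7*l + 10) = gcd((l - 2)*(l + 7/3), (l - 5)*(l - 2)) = l - 2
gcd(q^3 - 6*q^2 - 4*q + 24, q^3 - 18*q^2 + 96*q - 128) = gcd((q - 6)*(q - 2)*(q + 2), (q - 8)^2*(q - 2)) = q - 2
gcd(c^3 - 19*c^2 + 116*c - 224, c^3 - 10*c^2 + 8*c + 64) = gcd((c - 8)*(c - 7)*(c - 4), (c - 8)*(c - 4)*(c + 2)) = c^2 - 12*c + 32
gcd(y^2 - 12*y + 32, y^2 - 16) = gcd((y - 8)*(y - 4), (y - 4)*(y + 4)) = y - 4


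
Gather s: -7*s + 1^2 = 1 - 7*s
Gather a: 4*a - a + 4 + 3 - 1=3*a + 6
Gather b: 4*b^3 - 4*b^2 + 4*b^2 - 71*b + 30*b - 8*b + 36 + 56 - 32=4*b^3 - 49*b + 60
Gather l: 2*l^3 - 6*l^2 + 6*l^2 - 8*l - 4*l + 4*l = 2*l^3 - 8*l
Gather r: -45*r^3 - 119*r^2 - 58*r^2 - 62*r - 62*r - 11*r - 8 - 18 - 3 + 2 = -45*r^3 - 177*r^2 - 135*r - 27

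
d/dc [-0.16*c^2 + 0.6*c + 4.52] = 0.6 - 0.32*c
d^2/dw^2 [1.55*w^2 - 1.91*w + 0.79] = 3.10000000000000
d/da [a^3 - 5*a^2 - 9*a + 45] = 3*a^2 - 10*a - 9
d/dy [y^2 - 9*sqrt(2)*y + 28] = 2*y - 9*sqrt(2)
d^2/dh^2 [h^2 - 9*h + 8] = 2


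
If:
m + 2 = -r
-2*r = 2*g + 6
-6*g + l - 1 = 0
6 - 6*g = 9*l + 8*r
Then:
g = 21/52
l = 89/26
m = 73/52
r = -177/52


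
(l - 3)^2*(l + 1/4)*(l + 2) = l^4 - 15*l^3/4 - 4*l^2 + 69*l/4 + 9/2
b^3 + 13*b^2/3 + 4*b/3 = b*(b + 1/3)*(b + 4)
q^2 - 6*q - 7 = (q - 7)*(q + 1)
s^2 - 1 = (s - 1)*(s + 1)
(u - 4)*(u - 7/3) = u^2 - 19*u/3 + 28/3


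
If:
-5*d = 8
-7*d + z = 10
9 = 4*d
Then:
No Solution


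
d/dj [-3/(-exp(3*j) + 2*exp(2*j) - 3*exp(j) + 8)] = (-9*exp(2*j) + 12*exp(j) - 9)*exp(j)/(exp(3*j) - 2*exp(2*j) + 3*exp(j) - 8)^2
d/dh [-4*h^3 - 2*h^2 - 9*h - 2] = -12*h^2 - 4*h - 9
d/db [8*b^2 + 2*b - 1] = 16*b + 2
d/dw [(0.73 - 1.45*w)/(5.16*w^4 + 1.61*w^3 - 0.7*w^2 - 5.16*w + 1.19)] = (22.446*w^4 - 10.3982*w^3 - 4.5409*w^2 + 1.022*w + 2.0413)/(26.6256*w^8 + 16.6152*w^7 - 4.6319*w^6 - 55.5052*w^5 - 3.8444*w^4 + 11.0558*w^3 + 24.9596*w^2 - 12.2808*w + 1.4161)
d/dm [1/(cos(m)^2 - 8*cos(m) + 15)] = 2*(cos(m) - 4)*sin(m)/(cos(m)^2 - 8*cos(m) + 15)^2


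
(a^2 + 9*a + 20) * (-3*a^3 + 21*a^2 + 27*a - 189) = -3*a^5 - 6*a^4 + 156*a^3 + 474*a^2 - 1161*a - 3780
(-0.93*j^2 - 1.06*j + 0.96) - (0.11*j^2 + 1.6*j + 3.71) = -1.04*j^2 - 2.66*j - 2.75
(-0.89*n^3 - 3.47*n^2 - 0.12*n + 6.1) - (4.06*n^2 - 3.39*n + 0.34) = -0.89*n^3 - 7.53*n^2 + 3.27*n + 5.76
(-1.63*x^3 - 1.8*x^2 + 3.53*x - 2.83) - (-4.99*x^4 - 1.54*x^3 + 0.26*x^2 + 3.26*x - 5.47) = 4.99*x^4 - 0.0899999999999999*x^3 - 2.06*x^2 + 0.27*x + 2.64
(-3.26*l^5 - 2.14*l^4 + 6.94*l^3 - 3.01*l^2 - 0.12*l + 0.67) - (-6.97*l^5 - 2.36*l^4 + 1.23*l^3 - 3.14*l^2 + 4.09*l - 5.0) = 3.71*l^5 + 0.22*l^4 + 5.71*l^3 + 0.13*l^2 - 4.21*l + 5.67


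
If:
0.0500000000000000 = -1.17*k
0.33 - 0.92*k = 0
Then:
No Solution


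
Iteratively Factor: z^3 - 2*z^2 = (z - 2)*(z^2) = z*(z - 2)*(z)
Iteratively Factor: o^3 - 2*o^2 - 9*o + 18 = (o + 3)*(o^2 - 5*o + 6) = (o - 3)*(o + 3)*(o - 2)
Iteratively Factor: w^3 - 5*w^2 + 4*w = (w - 1)*(w^2 - 4*w) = (w - 4)*(w - 1)*(w)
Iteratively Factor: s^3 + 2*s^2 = (s)*(s^2 + 2*s) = s^2*(s + 2)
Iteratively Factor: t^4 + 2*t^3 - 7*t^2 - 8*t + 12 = (t - 2)*(t^3 + 4*t^2 + t - 6) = (t - 2)*(t + 3)*(t^2 + t - 2) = (t - 2)*(t + 2)*(t + 3)*(t - 1)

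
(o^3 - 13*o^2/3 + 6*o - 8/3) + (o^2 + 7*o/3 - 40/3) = o^3 - 10*o^2/3 + 25*o/3 - 16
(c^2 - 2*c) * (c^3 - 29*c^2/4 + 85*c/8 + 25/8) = c^5 - 37*c^4/4 + 201*c^3/8 - 145*c^2/8 - 25*c/4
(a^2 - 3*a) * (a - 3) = a^3 - 6*a^2 + 9*a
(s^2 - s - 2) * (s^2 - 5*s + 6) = s^4 - 6*s^3 + 9*s^2 + 4*s - 12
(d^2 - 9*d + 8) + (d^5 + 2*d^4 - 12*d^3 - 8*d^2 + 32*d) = d^5 + 2*d^4 - 12*d^3 - 7*d^2 + 23*d + 8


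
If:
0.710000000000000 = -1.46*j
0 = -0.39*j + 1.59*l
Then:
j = -0.49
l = -0.12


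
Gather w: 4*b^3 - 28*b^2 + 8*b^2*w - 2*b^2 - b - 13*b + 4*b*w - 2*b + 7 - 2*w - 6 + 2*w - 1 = 4*b^3 - 30*b^2 - 16*b + w*(8*b^2 + 4*b)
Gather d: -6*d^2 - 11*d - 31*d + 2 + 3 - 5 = -6*d^2 - 42*d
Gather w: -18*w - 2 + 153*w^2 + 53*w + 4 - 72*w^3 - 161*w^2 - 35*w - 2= -72*w^3 - 8*w^2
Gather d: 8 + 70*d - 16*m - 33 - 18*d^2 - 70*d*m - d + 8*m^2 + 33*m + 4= -18*d^2 + d*(69 - 70*m) + 8*m^2 + 17*m - 21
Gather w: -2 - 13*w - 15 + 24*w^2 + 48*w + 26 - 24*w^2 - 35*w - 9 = 0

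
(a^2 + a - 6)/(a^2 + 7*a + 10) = (a^2 + a - 6)/(a^2 + 7*a + 10)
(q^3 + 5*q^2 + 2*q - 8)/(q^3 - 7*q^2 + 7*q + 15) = (q^3 + 5*q^2 + 2*q - 8)/(q^3 - 7*q^2 + 7*q + 15)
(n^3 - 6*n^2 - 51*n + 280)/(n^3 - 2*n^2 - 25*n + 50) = (n^2 - n - 56)/(n^2 + 3*n - 10)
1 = 1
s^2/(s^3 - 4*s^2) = 1/(s - 4)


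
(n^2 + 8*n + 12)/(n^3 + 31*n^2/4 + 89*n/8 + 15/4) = 8*(n + 2)/(8*n^2 + 14*n + 5)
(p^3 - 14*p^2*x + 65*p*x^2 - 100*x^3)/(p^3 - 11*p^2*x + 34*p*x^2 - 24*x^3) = (p^2 - 10*p*x + 25*x^2)/(p^2 - 7*p*x + 6*x^2)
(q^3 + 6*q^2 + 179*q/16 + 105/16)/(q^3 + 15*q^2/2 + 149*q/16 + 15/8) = (4*q^2 + 19*q + 21)/(4*q^2 + 25*q + 6)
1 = 1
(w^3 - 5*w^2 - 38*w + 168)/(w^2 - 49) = (w^2 + 2*w - 24)/(w + 7)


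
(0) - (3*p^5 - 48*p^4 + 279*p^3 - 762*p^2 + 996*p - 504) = -3*p^5 + 48*p^4 - 279*p^3 + 762*p^2 - 996*p + 504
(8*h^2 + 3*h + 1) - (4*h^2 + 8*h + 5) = 4*h^2 - 5*h - 4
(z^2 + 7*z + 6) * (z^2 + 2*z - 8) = z^4 + 9*z^3 + 12*z^2 - 44*z - 48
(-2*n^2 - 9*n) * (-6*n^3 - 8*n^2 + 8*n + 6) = 12*n^5 + 70*n^4 + 56*n^3 - 84*n^2 - 54*n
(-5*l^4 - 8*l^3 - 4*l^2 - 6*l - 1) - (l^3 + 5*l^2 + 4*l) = -5*l^4 - 9*l^3 - 9*l^2 - 10*l - 1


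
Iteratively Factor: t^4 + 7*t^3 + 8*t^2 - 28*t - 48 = (t + 4)*(t^3 + 3*t^2 - 4*t - 12) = (t + 2)*(t + 4)*(t^2 + t - 6) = (t - 2)*(t + 2)*(t + 4)*(t + 3)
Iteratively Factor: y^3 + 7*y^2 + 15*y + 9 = (y + 3)*(y^2 + 4*y + 3) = (y + 1)*(y + 3)*(y + 3)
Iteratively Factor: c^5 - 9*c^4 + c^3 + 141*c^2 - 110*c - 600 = (c + 3)*(c^4 - 12*c^3 + 37*c^2 + 30*c - 200) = (c - 4)*(c + 3)*(c^3 - 8*c^2 + 5*c + 50) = (c - 5)*(c - 4)*(c + 3)*(c^2 - 3*c - 10) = (c - 5)*(c - 4)*(c + 2)*(c + 3)*(c - 5)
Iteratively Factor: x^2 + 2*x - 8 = (x - 2)*(x + 4)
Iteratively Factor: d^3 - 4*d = (d + 2)*(d^2 - 2*d) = (d - 2)*(d + 2)*(d)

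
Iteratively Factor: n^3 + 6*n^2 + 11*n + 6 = (n + 1)*(n^2 + 5*n + 6) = (n + 1)*(n + 2)*(n + 3)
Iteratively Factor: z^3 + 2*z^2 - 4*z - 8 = (z + 2)*(z^2 - 4) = (z + 2)^2*(z - 2)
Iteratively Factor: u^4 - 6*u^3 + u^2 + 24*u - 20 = (u - 5)*(u^3 - u^2 - 4*u + 4) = (u - 5)*(u - 2)*(u^2 + u - 2) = (u - 5)*(u - 2)*(u - 1)*(u + 2)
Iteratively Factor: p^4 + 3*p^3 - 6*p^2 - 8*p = (p)*(p^3 + 3*p^2 - 6*p - 8) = p*(p + 4)*(p^2 - p - 2) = p*(p - 2)*(p + 4)*(p + 1)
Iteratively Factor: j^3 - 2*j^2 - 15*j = (j + 3)*(j^2 - 5*j) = j*(j + 3)*(j - 5)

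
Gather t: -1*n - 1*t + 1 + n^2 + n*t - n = n^2 - 2*n + t*(n - 1) + 1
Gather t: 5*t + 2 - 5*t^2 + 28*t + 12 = -5*t^2 + 33*t + 14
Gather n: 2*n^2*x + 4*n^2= n^2*(2*x + 4)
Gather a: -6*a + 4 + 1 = 5 - 6*a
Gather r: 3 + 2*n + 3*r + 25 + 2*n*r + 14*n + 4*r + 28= 16*n + r*(2*n + 7) + 56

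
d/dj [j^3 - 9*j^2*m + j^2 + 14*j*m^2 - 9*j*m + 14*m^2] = 3*j^2 - 18*j*m + 2*j + 14*m^2 - 9*m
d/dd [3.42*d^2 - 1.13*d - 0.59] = 6.84*d - 1.13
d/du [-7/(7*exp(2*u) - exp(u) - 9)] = (98*exp(u) - 7)*exp(u)/(-7*exp(2*u) + exp(u) + 9)^2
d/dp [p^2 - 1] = 2*p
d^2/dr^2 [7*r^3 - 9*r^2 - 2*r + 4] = 42*r - 18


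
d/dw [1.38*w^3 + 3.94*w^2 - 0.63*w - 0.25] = 4.14*w^2 + 7.88*w - 0.63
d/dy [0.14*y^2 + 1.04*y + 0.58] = 0.28*y + 1.04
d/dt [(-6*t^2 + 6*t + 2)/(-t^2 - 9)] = 2*(3*t^2 + 56*t - 27)/(t^4 + 18*t^2 + 81)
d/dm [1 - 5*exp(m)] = -5*exp(m)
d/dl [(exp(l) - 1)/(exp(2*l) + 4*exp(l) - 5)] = -exp(l)/(exp(2*l) + 10*exp(l) + 25)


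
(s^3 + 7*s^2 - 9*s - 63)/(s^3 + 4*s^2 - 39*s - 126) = (s - 3)/(s - 6)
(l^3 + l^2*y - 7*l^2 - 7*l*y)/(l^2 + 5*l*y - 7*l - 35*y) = l*(l + y)/(l + 5*y)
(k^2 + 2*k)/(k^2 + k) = (k + 2)/(k + 1)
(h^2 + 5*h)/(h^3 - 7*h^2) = (h + 5)/(h*(h - 7))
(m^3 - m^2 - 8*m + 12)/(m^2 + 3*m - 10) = (m^2 + m - 6)/(m + 5)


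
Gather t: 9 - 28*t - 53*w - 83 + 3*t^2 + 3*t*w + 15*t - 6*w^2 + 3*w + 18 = 3*t^2 + t*(3*w - 13) - 6*w^2 - 50*w - 56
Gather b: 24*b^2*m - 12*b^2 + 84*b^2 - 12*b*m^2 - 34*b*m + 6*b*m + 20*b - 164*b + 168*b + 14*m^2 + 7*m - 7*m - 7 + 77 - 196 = b^2*(24*m + 72) + b*(-12*m^2 - 28*m + 24) + 14*m^2 - 126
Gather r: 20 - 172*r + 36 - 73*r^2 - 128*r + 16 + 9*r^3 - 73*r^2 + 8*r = 9*r^3 - 146*r^2 - 292*r + 72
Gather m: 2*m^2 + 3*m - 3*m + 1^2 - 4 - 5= 2*m^2 - 8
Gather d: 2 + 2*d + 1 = 2*d + 3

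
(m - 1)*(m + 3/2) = m^2 + m/2 - 3/2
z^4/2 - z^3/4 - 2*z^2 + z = z*(z/2 + 1)*(z - 2)*(z - 1/2)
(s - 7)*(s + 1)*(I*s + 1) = I*s^3 + s^2 - 6*I*s^2 - 6*s - 7*I*s - 7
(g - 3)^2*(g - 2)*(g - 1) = g^4 - 9*g^3 + 29*g^2 - 39*g + 18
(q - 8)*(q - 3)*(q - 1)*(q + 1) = q^4 - 11*q^3 + 23*q^2 + 11*q - 24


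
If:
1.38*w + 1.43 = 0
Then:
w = -1.04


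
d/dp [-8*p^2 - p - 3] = -16*p - 1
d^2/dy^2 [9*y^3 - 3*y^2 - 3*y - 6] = 54*y - 6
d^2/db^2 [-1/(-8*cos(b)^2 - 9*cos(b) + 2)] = (-256*sin(b)^4 + 273*sin(b)^2 + 252*cos(b) - 54*cos(3*b) + 177)/(-8*sin(b)^2 + 9*cos(b) + 6)^3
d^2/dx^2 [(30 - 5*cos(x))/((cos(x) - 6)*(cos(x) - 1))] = 5*(cos(x) + 2)/(cos(x) - 1)^2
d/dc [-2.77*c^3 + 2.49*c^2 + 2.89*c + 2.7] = -8.31*c^2 + 4.98*c + 2.89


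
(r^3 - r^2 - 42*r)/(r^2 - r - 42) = r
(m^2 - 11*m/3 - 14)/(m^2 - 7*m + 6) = (m + 7/3)/(m - 1)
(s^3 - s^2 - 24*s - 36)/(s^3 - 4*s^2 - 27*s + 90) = (s^2 + 5*s + 6)/(s^2 + 2*s - 15)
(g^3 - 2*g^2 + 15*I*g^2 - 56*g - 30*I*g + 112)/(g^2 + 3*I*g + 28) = (g^2 + g*(-2 + 8*I) - 16*I)/(g - 4*I)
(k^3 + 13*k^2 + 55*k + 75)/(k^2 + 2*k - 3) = (k^2 + 10*k + 25)/(k - 1)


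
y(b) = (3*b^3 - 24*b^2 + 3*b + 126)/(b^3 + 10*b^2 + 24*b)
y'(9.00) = 0.11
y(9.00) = 0.23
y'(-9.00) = 10.63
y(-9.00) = 29.87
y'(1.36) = -2.69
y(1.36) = 1.74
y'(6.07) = 0.09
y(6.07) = -0.09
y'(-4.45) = -236.75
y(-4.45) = -202.00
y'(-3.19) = -73.72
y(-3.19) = 31.01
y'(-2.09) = -9.38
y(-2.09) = 0.80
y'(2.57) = -0.54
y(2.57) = 0.18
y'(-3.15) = -66.06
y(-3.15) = 28.22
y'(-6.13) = 6910.21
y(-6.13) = 875.03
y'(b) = (-3*b^2 - 20*b - 24)*(3*b^3 - 24*b^2 + 3*b + 126)/(b^3 + 10*b^2 + 24*b)^2 + (9*b^2 - 48*b + 3)/(b^3 + 10*b^2 + 24*b)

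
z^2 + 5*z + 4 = (z + 1)*(z + 4)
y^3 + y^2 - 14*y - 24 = (y - 4)*(y + 2)*(y + 3)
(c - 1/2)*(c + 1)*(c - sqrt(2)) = c^3 - sqrt(2)*c^2 + c^2/2 - sqrt(2)*c/2 - c/2 + sqrt(2)/2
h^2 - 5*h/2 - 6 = (h - 4)*(h + 3/2)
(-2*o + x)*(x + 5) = -2*o*x - 10*o + x^2 + 5*x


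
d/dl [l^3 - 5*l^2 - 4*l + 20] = 3*l^2 - 10*l - 4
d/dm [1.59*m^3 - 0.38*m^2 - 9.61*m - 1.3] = 4.77*m^2 - 0.76*m - 9.61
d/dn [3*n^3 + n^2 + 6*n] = 9*n^2 + 2*n + 6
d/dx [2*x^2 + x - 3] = 4*x + 1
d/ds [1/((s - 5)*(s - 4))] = (9 - 2*s)/(s^4 - 18*s^3 + 121*s^2 - 360*s + 400)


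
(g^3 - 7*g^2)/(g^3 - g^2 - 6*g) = g*(7 - g)/(-g^2 + g + 6)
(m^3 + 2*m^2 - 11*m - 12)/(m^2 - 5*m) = (m^3 + 2*m^2 - 11*m - 12)/(m*(m - 5))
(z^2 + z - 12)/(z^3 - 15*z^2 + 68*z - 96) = (z + 4)/(z^2 - 12*z + 32)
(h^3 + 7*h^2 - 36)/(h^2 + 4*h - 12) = h + 3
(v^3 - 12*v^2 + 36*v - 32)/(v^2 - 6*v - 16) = (v^2 - 4*v + 4)/(v + 2)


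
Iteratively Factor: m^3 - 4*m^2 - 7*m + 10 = (m - 1)*(m^2 - 3*m - 10) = (m - 5)*(m - 1)*(m + 2)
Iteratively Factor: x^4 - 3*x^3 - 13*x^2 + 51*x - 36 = (x - 1)*(x^3 - 2*x^2 - 15*x + 36) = (x - 3)*(x - 1)*(x^2 + x - 12) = (x - 3)^2*(x - 1)*(x + 4)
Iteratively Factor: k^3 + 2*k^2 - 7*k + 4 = (k - 1)*(k^2 + 3*k - 4) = (k - 1)^2*(k + 4)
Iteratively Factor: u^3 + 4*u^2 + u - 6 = (u - 1)*(u^2 + 5*u + 6) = (u - 1)*(u + 3)*(u + 2)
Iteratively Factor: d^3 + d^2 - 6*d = (d)*(d^2 + d - 6) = d*(d + 3)*(d - 2)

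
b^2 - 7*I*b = b*(b - 7*I)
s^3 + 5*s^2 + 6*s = s*(s + 2)*(s + 3)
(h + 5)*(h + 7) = h^2 + 12*h + 35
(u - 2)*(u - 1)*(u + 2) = u^3 - u^2 - 4*u + 4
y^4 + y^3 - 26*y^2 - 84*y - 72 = (y - 6)*(y + 2)^2*(y + 3)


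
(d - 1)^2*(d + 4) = d^3 + 2*d^2 - 7*d + 4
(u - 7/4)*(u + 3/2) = u^2 - u/4 - 21/8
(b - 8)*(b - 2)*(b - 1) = b^3 - 11*b^2 + 26*b - 16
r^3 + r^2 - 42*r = r*(r - 6)*(r + 7)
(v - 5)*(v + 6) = v^2 + v - 30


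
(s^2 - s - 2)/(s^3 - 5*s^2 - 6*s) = (s - 2)/(s*(s - 6))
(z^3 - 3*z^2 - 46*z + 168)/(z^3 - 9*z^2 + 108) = (z^2 + 3*z - 28)/(z^2 - 3*z - 18)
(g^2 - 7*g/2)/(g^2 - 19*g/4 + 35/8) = 4*g/(4*g - 5)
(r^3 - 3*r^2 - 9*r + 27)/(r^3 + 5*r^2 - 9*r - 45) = (r - 3)/(r + 5)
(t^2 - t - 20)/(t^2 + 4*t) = (t - 5)/t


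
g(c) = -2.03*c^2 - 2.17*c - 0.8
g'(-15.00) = 58.73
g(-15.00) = -425.00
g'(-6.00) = 22.19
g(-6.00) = -60.86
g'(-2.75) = 9.00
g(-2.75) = -10.18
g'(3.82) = -17.68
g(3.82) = -38.71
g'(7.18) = -31.32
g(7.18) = -121.03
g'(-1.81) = 5.18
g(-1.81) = -3.52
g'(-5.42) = 19.84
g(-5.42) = -48.67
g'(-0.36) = -0.71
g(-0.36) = -0.28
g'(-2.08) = 6.27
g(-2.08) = -5.07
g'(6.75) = -29.58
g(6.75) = -107.94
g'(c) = -4.06*c - 2.17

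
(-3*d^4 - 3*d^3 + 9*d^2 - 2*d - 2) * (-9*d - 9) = 27*d^5 + 54*d^4 - 54*d^3 - 63*d^2 + 36*d + 18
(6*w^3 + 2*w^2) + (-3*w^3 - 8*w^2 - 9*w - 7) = 3*w^3 - 6*w^2 - 9*w - 7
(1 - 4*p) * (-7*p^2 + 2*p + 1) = 28*p^3 - 15*p^2 - 2*p + 1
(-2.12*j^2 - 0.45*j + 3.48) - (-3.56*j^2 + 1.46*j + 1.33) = 1.44*j^2 - 1.91*j + 2.15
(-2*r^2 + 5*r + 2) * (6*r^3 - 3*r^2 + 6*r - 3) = -12*r^5 + 36*r^4 - 15*r^3 + 30*r^2 - 3*r - 6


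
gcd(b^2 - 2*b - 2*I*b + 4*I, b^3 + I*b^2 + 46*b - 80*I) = b - 2*I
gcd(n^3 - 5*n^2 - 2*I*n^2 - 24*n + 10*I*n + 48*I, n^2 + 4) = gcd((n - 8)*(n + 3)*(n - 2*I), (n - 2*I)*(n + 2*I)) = n - 2*I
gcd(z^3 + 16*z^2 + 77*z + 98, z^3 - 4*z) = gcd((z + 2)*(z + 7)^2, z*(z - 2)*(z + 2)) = z + 2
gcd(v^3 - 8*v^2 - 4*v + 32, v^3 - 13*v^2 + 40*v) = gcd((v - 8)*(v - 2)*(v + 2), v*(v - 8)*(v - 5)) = v - 8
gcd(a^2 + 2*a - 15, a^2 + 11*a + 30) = a + 5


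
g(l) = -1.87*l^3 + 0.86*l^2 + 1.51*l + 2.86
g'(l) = -5.61*l^2 + 1.72*l + 1.51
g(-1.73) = 12.50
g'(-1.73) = -18.26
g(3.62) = -69.11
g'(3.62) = -65.78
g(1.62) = -0.39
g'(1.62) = -10.43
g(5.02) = -204.45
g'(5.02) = -131.23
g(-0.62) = 2.70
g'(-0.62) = -1.71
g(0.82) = 3.65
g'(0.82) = -0.85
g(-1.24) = 5.88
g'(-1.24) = -9.25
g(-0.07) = 2.76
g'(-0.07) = 1.36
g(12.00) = -3086.54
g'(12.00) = -785.69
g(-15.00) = 6484.96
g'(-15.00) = -1286.54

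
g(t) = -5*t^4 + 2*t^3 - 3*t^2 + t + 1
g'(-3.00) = 613.00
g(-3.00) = -488.00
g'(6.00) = -4139.00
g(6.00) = -6149.00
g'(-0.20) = 2.60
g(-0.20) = 0.66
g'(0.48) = -2.71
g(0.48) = 0.74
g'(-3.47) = 929.70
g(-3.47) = -847.07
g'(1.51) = -63.24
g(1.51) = -23.44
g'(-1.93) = 178.71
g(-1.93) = -95.86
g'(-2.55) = 386.94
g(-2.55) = -265.63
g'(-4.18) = 1591.61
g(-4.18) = -1728.09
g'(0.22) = -0.24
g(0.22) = 1.08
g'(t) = -20*t^3 + 6*t^2 - 6*t + 1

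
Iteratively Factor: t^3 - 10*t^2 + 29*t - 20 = (t - 4)*(t^2 - 6*t + 5) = (t - 5)*(t - 4)*(t - 1)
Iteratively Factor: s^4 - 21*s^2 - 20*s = (s + 4)*(s^3 - 4*s^2 - 5*s) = s*(s + 4)*(s^2 - 4*s - 5) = s*(s + 1)*(s + 4)*(s - 5)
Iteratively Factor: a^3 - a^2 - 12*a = (a)*(a^2 - a - 12) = a*(a + 3)*(a - 4)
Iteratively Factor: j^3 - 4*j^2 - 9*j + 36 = (j - 3)*(j^2 - j - 12) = (j - 4)*(j - 3)*(j + 3)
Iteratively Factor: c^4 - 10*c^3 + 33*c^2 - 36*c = (c - 3)*(c^3 - 7*c^2 + 12*c) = (c - 3)^2*(c^2 - 4*c) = c*(c - 3)^2*(c - 4)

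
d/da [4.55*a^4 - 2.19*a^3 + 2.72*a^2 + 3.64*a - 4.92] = 18.2*a^3 - 6.57*a^2 + 5.44*a + 3.64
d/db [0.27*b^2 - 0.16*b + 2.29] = 0.54*b - 0.16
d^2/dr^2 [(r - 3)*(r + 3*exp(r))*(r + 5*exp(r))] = 8*r^2*exp(r) + 60*r*exp(2*r) + 8*r*exp(r) + 6*r - 120*exp(2*r) - 32*exp(r) - 6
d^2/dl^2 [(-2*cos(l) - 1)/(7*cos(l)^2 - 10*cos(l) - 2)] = 4*(-441*(1 - cos(2*l))^2*cos(l) - 168*(1 - cos(2*l))^2 - 25*cos(l) - 494*cos(2*l) - 273*cos(3*l) + 98*cos(5*l) + 474)/(20*cos(l) - 7*cos(2*l) - 3)^3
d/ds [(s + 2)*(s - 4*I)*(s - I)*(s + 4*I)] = 4*s^3 + 3*s^2*(2 - I) + 4*s*(8 - I) + 32 - 16*I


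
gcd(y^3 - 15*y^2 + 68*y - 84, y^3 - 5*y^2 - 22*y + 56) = y^2 - 9*y + 14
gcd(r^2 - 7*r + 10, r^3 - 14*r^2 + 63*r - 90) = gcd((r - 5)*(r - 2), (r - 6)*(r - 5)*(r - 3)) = r - 5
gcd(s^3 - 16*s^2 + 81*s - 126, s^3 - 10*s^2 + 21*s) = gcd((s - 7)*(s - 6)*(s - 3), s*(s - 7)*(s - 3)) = s^2 - 10*s + 21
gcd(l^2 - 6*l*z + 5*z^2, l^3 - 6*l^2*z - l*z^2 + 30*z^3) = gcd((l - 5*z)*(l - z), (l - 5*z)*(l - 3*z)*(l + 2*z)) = -l + 5*z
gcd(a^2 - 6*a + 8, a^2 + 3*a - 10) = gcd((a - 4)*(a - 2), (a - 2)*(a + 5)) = a - 2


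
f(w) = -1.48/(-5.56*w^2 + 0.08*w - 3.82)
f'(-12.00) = 0.00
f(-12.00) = 0.00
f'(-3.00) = 0.02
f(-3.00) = 0.03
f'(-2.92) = 0.02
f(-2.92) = 0.03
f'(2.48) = -0.03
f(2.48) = 0.04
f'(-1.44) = 0.10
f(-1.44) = 0.10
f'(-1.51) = 0.09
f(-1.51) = 0.09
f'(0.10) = -0.10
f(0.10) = 0.38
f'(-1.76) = 0.06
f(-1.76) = 0.07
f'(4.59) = -0.01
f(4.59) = 0.01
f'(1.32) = -0.12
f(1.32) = 0.11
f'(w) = -1.48*(11.12*w - 0.08)/(-5.56*w^2 + 0.08*w - 3.82)^2 = (0.1184 - 16.4576*w)/(5.56*w^2 - 0.08*w + 3.82)^2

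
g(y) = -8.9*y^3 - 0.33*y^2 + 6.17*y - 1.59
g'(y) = -26.7*y^2 - 0.66*y + 6.17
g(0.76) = -1.00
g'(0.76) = -9.75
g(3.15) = -263.61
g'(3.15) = -260.84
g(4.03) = -564.60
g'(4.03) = -430.12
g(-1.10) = 3.07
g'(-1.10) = -25.41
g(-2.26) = 85.51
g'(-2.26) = -128.71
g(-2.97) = 210.34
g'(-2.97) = -227.39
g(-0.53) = -3.63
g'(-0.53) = -0.98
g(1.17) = -9.08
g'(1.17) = -31.15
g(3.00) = -226.35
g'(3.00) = -236.11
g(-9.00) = 6404.25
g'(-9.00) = -2150.59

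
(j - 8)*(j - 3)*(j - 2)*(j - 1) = j^4 - 14*j^3 + 59*j^2 - 94*j + 48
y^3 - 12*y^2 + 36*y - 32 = (y - 8)*(y - 2)^2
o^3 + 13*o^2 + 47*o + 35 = (o + 1)*(o + 5)*(o + 7)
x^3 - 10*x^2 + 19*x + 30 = (x - 6)*(x - 5)*(x + 1)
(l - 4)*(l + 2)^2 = l^3 - 12*l - 16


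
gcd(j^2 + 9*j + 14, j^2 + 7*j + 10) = j + 2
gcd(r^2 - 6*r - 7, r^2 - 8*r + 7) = r - 7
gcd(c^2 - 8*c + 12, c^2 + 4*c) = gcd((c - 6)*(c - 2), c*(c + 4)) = 1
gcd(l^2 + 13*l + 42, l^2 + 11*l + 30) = l + 6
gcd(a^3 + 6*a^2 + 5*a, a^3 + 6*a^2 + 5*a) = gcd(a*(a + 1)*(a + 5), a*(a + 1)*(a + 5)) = a^3 + 6*a^2 + 5*a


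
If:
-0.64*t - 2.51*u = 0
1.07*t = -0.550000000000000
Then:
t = -0.51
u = 0.13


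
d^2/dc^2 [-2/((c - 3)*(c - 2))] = 4*(-(c - 3)^2 - (c - 3)*(c - 2) - (c - 2)^2)/((c - 3)^3*(c - 2)^3)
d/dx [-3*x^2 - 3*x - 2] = -6*x - 3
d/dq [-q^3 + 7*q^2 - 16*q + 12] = -3*q^2 + 14*q - 16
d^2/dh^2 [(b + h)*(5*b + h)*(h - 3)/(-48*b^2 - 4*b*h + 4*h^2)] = 3*b*(-268*b^4 - 204*b^3*h + 137*b^3 - 84*b^2*h^2 + 201*b^2*h - 8*b*h^3 + 51*b*h^2 + 7*h^3)/(2*(1728*b^6 + 432*b^5*h - 396*b^4*h^2 - 71*b^3*h^3 + 33*b^2*h^4 + 3*b*h^5 - h^6))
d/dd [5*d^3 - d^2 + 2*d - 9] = 15*d^2 - 2*d + 2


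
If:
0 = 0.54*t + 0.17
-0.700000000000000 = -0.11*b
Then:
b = 6.36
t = -0.31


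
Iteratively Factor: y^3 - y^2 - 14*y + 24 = (y - 3)*(y^2 + 2*y - 8) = (y - 3)*(y + 4)*(y - 2)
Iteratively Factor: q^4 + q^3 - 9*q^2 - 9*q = (q + 3)*(q^3 - 2*q^2 - 3*q) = (q + 1)*(q + 3)*(q^2 - 3*q) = q*(q + 1)*(q + 3)*(q - 3)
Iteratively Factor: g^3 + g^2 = (g)*(g^2 + g) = g^2*(g + 1)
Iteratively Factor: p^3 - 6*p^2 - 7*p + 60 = (p - 4)*(p^2 - 2*p - 15) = (p - 4)*(p + 3)*(p - 5)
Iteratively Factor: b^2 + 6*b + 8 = (b + 4)*(b + 2)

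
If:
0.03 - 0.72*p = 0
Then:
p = 0.04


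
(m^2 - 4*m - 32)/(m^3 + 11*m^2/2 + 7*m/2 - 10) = 2*(m - 8)/(2*m^2 + 3*m - 5)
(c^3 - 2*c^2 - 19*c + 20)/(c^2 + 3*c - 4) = c - 5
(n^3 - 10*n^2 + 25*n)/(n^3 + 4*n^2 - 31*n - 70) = n*(n - 5)/(n^2 + 9*n + 14)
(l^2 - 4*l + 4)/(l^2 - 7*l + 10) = (l - 2)/(l - 5)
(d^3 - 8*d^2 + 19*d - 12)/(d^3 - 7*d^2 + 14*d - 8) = (d - 3)/(d - 2)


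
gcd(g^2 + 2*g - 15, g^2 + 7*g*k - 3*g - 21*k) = g - 3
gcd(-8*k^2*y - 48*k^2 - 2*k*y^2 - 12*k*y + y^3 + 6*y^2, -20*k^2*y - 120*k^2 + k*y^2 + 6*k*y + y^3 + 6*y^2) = -4*k*y - 24*k + y^2 + 6*y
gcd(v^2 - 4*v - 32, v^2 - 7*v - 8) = v - 8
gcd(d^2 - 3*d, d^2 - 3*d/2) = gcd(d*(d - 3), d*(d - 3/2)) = d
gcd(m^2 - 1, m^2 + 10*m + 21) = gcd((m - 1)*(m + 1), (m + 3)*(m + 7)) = 1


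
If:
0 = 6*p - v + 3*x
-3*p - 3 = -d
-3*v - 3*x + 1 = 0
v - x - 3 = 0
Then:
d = 35/6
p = 17/18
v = 5/3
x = -4/3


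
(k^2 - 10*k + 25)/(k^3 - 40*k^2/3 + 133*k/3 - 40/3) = 3*(k - 5)/(3*k^2 - 25*k + 8)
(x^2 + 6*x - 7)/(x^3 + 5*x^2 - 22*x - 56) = (x - 1)/(x^2 - 2*x - 8)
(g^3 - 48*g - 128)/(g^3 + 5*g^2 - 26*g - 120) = (g^2 - 4*g - 32)/(g^2 + g - 30)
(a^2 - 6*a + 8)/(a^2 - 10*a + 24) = (a - 2)/(a - 6)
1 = 1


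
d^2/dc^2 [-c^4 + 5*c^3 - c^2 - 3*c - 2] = -12*c^2 + 30*c - 2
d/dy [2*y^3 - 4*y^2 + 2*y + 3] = 6*y^2 - 8*y + 2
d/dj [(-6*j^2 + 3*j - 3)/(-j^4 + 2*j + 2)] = 3*((1 - 4*j)*(-j^4 + 2*j + 2) - 2*(2*j^3 - 1)*(2*j^2 - j + 1))/(-j^4 + 2*j + 2)^2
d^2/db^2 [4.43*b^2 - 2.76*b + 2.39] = 8.86000000000000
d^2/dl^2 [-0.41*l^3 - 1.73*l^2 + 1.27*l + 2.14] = -2.46*l - 3.46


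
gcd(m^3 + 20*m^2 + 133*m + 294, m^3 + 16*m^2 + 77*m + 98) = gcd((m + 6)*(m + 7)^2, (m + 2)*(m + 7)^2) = m^2 + 14*m + 49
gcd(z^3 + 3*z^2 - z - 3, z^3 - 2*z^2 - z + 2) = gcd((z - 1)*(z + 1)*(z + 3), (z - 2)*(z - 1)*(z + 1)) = z^2 - 1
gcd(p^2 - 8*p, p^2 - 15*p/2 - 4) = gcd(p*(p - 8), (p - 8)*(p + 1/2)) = p - 8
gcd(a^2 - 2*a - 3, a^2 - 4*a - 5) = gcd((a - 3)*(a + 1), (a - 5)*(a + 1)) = a + 1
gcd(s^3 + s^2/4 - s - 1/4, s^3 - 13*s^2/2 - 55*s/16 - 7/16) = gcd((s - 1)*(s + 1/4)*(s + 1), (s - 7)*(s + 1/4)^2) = s + 1/4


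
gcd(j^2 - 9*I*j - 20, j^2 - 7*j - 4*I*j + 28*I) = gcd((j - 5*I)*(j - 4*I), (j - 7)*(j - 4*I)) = j - 4*I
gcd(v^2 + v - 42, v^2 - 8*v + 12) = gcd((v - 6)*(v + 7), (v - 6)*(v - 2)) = v - 6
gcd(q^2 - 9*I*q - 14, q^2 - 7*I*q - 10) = q - 2*I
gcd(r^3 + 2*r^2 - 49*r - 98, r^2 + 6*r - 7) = r + 7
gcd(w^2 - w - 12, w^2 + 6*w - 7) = 1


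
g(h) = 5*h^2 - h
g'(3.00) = 29.00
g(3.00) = 42.00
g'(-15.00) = -151.00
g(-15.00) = 1140.00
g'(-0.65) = -7.50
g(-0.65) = 2.76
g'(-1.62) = -17.20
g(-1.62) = 14.74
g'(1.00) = 9.00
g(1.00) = 4.00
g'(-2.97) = -30.70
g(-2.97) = 47.07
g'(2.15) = 20.50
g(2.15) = 20.96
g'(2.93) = 28.30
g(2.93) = 39.99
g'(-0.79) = -8.90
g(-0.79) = 3.91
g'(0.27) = 1.70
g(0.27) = 0.09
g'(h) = 10*h - 1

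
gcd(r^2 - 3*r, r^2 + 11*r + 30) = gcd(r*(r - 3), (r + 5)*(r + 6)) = 1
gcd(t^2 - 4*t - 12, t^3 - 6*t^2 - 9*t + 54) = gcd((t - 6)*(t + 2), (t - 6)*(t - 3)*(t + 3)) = t - 6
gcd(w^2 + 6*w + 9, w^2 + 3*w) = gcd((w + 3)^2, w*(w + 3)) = w + 3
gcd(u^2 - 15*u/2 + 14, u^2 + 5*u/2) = 1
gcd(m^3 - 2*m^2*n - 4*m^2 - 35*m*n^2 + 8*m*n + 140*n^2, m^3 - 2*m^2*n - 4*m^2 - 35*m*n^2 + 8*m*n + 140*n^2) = m^3 - 2*m^2*n - 4*m^2 - 35*m*n^2 + 8*m*n + 140*n^2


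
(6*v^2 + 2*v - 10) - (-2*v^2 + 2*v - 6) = 8*v^2 - 4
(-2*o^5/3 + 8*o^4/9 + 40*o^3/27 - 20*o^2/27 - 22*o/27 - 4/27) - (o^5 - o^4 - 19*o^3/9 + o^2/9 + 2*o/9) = -5*o^5/3 + 17*o^4/9 + 97*o^3/27 - 23*o^2/27 - 28*o/27 - 4/27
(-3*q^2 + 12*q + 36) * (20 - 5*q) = 15*q^3 - 120*q^2 + 60*q + 720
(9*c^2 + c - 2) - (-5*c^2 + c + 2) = 14*c^2 - 4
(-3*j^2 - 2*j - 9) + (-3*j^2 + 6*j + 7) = -6*j^2 + 4*j - 2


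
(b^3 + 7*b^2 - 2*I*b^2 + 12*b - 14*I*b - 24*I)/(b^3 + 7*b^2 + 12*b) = (b - 2*I)/b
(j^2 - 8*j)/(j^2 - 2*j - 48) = j/(j + 6)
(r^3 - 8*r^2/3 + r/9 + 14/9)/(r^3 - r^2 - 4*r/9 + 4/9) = (3*r - 7)/(3*r - 2)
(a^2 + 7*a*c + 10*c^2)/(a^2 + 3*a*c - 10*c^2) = (a + 2*c)/(a - 2*c)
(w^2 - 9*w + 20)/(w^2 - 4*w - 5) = (w - 4)/(w + 1)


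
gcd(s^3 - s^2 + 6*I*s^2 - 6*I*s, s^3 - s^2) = s^2 - s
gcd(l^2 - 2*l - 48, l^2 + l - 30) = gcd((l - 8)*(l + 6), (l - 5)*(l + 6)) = l + 6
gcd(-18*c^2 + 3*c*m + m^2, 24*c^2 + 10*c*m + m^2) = 6*c + m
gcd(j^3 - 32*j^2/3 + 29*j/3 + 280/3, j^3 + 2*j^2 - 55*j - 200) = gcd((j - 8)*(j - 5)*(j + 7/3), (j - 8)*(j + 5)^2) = j - 8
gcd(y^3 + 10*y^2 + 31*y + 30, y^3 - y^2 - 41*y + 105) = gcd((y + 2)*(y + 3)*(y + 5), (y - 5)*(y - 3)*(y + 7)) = 1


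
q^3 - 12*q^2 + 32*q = q*(q - 8)*(q - 4)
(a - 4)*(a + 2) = a^2 - 2*a - 8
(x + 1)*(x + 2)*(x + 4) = x^3 + 7*x^2 + 14*x + 8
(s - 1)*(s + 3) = s^2 + 2*s - 3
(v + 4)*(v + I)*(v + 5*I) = v^3 + 4*v^2 + 6*I*v^2 - 5*v + 24*I*v - 20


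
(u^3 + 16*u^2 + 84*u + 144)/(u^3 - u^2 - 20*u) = (u^2 + 12*u + 36)/(u*(u - 5))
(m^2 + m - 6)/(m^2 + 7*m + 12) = (m - 2)/(m + 4)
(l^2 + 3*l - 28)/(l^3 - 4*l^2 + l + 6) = (l^2 + 3*l - 28)/(l^3 - 4*l^2 + l + 6)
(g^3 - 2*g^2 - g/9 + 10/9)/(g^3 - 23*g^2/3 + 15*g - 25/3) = (g + 2/3)/(g - 5)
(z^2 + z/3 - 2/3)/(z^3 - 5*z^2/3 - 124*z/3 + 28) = (z + 1)/(z^2 - z - 42)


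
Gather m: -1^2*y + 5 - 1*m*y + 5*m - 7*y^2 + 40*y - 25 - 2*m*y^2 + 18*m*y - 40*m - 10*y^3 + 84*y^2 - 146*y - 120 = m*(-2*y^2 + 17*y - 35) - 10*y^3 + 77*y^2 - 107*y - 140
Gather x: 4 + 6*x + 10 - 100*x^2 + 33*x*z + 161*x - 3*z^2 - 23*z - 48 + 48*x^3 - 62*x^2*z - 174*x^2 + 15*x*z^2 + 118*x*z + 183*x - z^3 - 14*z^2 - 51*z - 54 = 48*x^3 + x^2*(-62*z - 274) + x*(15*z^2 + 151*z + 350) - z^3 - 17*z^2 - 74*z - 88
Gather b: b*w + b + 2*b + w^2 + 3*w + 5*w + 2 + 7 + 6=b*(w + 3) + w^2 + 8*w + 15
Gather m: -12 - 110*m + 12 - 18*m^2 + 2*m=-18*m^2 - 108*m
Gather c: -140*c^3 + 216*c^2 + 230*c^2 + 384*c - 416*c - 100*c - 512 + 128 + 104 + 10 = -140*c^3 + 446*c^2 - 132*c - 270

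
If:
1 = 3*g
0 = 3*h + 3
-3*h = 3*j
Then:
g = 1/3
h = -1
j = 1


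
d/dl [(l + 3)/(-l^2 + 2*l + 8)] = (-l^2 + 2*l + 2*(l - 1)*(l + 3) + 8)/(-l^2 + 2*l + 8)^2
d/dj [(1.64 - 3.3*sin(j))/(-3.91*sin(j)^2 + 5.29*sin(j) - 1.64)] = (-12.903*sin(j)^2 + 12.8248*sin(j) - 3.2636)*cos(j)/(15.2881*sin(j)^4 - 41.3678*sin(j)^3 + 40.8089*sin(j)^2 - 17.3512*sin(j) + 2.6896)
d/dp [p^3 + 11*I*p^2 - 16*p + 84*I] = 3*p^2 + 22*I*p - 16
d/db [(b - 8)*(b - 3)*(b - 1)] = 3*b^2 - 24*b + 35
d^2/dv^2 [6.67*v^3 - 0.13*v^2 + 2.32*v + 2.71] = 40.02*v - 0.26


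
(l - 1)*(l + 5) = l^2 + 4*l - 5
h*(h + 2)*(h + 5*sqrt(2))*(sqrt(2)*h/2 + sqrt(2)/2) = sqrt(2)*h^4/2 + 3*sqrt(2)*h^3/2 + 5*h^3 + sqrt(2)*h^2 + 15*h^2 + 10*h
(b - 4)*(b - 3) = b^2 - 7*b + 12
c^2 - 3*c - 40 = (c - 8)*(c + 5)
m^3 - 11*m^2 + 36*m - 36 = (m - 6)*(m - 3)*(m - 2)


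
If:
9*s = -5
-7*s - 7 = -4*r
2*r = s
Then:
No Solution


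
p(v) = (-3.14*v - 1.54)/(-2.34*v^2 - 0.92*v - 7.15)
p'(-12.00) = -0.01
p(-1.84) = -0.32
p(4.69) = 0.26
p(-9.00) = -0.14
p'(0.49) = 0.24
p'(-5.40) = -0.03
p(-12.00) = -0.11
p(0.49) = 0.38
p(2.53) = 0.39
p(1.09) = 0.45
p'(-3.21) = -0.04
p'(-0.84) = 0.34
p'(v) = (-3.14*v - 1.54)*(4.68*v + 0.92)/(-2.34*v^2 - 0.92*v - 7.15)^2 - 3.14/(-2.34*v^2 - 0.92*v - 7.15)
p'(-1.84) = 0.05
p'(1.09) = 0.04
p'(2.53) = -0.07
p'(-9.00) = -0.01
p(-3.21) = -0.30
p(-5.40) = -0.22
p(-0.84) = -0.14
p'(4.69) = -0.04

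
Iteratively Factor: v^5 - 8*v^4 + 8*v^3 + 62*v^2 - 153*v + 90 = (v - 5)*(v^4 - 3*v^3 - 7*v^2 + 27*v - 18) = (v - 5)*(v - 2)*(v^3 - v^2 - 9*v + 9) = (v - 5)*(v - 3)*(v - 2)*(v^2 + 2*v - 3) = (v - 5)*(v - 3)*(v - 2)*(v - 1)*(v + 3)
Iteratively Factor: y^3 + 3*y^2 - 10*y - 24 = (y - 3)*(y^2 + 6*y + 8) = (y - 3)*(y + 4)*(y + 2)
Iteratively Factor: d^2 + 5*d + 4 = (d + 1)*(d + 4)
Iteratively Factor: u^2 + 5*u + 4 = (u + 1)*(u + 4)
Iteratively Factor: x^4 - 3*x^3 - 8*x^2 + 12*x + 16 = (x + 1)*(x^3 - 4*x^2 - 4*x + 16) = (x - 4)*(x + 1)*(x^2 - 4) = (x - 4)*(x + 1)*(x + 2)*(x - 2)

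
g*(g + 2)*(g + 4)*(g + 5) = g^4 + 11*g^3 + 38*g^2 + 40*g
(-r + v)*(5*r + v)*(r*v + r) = -5*r^3*v - 5*r^3 + 4*r^2*v^2 + 4*r^2*v + r*v^3 + r*v^2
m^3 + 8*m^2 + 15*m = m*(m + 3)*(m + 5)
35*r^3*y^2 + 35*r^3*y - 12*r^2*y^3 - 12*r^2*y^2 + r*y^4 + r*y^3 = y*(-7*r + y)*(-5*r + y)*(r*y + r)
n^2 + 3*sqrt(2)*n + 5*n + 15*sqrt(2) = (n + 5)*(n + 3*sqrt(2))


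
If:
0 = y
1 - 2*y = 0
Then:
No Solution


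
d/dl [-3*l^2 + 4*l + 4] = 4 - 6*l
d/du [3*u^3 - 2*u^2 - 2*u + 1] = 9*u^2 - 4*u - 2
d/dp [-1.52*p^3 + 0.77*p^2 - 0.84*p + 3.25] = -4.56*p^2 + 1.54*p - 0.84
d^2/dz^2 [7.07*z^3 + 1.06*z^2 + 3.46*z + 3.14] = 42.42*z + 2.12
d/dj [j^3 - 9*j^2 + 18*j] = 3*j^2 - 18*j + 18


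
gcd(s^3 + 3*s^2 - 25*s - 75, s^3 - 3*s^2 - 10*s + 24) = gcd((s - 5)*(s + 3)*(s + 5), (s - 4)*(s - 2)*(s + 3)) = s + 3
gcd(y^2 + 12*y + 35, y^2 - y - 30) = y + 5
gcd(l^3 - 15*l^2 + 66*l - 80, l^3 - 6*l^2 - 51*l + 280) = l^2 - 13*l + 40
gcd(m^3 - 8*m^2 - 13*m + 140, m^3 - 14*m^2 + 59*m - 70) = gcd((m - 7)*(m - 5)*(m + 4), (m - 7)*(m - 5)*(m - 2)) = m^2 - 12*m + 35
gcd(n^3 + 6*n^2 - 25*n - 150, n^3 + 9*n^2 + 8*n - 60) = n^2 + 11*n + 30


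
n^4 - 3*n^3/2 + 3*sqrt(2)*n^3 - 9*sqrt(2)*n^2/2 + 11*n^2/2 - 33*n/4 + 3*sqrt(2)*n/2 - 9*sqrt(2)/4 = (n - 3/2)*(n + sqrt(2)/2)*(n + sqrt(2))*(n + 3*sqrt(2)/2)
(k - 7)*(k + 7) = k^2 - 49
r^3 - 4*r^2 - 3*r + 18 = (r - 3)^2*(r + 2)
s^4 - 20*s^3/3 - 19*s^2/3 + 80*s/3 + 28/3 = (s - 7)*(s - 2)*(s + 1/3)*(s + 2)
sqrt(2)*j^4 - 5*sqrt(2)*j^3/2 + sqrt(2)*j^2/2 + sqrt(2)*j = j*(j - 2)*(j - 1)*(sqrt(2)*j + sqrt(2)/2)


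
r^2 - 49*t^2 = (r - 7*t)*(r + 7*t)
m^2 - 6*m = m*(m - 6)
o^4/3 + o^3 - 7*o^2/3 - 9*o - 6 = (o/3 + 1)*(o - 3)*(o + 1)*(o + 2)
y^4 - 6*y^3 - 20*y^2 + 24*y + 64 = (y - 8)*(y - 2)*(y + 2)^2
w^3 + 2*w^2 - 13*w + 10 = (w - 2)*(w - 1)*(w + 5)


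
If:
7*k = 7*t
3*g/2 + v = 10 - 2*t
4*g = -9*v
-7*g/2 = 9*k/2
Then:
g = -20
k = 140/9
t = 140/9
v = 80/9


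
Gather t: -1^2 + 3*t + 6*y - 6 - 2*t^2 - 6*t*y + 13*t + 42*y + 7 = -2*t^2 + t*(16 - 6*y) + 48*y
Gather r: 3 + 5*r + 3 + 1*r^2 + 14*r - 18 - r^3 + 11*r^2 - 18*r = -r^3 + 12*r^2 + r - 12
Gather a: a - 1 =a - 1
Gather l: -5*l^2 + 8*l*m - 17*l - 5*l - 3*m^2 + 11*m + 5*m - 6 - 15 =-5*l^2 + l*(8*m - 22) - 3*m^2 + 16*m - 21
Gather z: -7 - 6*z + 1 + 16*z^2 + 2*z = 16*z^2 - 4*z - 6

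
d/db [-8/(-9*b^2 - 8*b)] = 16*(-9*b - 4)/(b^2*(9*b + 8)^2)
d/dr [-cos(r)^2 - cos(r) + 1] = sin(r) + sin(2*r)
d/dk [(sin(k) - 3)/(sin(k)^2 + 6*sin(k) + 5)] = (6*sin(k) + cos(k)^2 + 22)*cos(k)/(sin(k)^2 + 6*sin(k) + 5)^2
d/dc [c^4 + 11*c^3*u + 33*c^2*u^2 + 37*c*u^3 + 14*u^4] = 4*c^3 + 33*c^2*u + 66*c*u^2 + 37*u^3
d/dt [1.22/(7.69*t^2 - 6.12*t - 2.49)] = (7.4664 - 18.7636*t)/(-7.69*t^2 + 6.12*t + 2.49)^2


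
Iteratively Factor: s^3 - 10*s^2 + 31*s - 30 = (s - 5)*(s^2 - 5*s + 6) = (s - 5)*(s - 3)*(s - 2)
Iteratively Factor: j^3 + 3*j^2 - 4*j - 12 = (j + 3)*(j^2 - 4) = (j + 2)*(j + 3)*(j - 2)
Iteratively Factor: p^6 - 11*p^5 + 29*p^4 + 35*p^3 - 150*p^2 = (p)*(p^5 - 11*p^4 + 29*p^3 + 35*p^2 - 150*p) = p*(p - 3)*(p^4 - 8*p^3 + 5*p^2 + 50*p) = p^2*(p - 3)*(p^3 - 8*p^2 + 5*p + 50) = p^2*(p - 5)*(p - 3)*(p^2 - 3*p - 10) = p^2*(p - 5)^2*(p - 3)*(p + 2)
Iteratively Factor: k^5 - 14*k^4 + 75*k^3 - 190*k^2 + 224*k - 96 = (k - 2)*(k^4 - 12*k^3 + 51*k^2 - 88*k + 48) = (k - 4)*(k - 2)*(k^3 - 8*k^2 + 19*k - 12) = (k - 4)*(k - 3)*(k - 2)*(k^2 - 5*k + 4) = (k - 4)^2*(k - 3)*(k - 2)*(k - 1)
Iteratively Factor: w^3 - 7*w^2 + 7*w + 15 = (w - 5)*(w^2 - 2*w - 3) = (w - 5)*(w - 3)*(w + 1)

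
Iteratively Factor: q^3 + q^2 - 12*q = (q - 3)*(q^2 + 4*q) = (q - 3)*(q + 4)*(q)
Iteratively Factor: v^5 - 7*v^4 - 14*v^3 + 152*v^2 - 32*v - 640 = (v + 2)*(v^4 - 9*v^3 + 4*v^2 + 144*v - 320) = (v - 5)*(v + 2)*(v^3 - 4*v^2 - 16*v + 64) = (v - 5)*(v - 4)*(v + 2)*(v^2 - 16) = (v - 5)*(v - 4)*(v + 2)*(v + 4)*(v - 4)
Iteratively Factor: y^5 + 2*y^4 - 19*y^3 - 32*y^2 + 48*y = (y + 4)*(y^4 - 2*y^3 - 11*y^2 + 12*y) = (y - 1)*(y + 4)*(y^3 - y^2 - 12*y) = y*(y - 1)*(y + 4)*(y^2 - y - 12) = y*(y - 4)*(y - 1)*(y + 4)*(y + 3)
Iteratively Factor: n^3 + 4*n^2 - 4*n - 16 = (n - 2)*(n^2 + 6*n + 8) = (n - 2)*(n + 4)*(n + 2)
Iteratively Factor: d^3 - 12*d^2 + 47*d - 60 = (d - 4)*(d^2 - 8*d + 15) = (d - 4)*(d - 3)*(d - 5)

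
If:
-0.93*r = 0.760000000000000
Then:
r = -0.82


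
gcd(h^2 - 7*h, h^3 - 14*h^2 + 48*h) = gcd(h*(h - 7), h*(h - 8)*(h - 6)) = h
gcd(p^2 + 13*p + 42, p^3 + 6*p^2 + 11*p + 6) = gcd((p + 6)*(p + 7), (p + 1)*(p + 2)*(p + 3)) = 1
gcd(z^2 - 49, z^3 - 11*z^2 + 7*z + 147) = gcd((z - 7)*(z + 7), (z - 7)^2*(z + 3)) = z - 7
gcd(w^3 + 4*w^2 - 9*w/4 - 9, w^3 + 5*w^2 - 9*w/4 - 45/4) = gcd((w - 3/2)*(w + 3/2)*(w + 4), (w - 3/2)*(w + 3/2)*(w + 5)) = w^2 - 9/4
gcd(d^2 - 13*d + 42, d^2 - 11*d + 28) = d - 7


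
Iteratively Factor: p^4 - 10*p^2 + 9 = (p + 3)*(p^3 - 3*p^2 - p + 3) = (p + 1)*(p + 3)*(p^2 - 4*p + 3) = (p - 3)*(p + 1)*(p + 3)*(p - 1)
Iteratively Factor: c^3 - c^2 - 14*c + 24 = (c - 2)*(c^2 + c - 12) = (c - 2)*(c + 4)*(c - 3)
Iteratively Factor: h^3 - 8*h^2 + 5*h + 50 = (h + 2)*(h^2 - 10*h + 25) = (h - 5)*(h + 2)*(h - 5)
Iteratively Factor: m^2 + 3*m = (m + 3)*(m)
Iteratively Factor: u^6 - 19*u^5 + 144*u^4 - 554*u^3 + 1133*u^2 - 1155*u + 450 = (u - 2)*(u^5 - 17*u^4 + 110*u^3 - 334*u^2 + 465*u - 225) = (u - 5)*(u - 2)*(u^4 - 12*u^3 + 50*u^2 - 84*u + 45) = (u - 5)*(u - 3)*(u - 2)*(u^3 - 9*u^2 + 23*u - 15) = (u - 5)*(u - 3)^2*(u - 2)*(u^2 - 6*u + 5) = (u - 5)^2*(u - 3)^2*(u - 2)*(u - 1)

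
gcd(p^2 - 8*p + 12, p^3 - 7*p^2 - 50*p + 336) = p - 6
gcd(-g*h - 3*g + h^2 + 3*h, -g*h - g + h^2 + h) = g - h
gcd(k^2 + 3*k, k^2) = k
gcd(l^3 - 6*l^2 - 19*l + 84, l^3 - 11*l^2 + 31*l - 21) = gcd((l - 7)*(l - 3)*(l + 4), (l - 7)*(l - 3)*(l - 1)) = l^2 - 10*l + 21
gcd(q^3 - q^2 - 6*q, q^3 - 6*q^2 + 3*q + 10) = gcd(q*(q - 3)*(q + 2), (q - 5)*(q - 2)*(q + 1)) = 1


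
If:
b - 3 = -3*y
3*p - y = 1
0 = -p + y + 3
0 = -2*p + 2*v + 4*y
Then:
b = 15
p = -1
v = 7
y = -4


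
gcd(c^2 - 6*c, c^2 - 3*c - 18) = c - 6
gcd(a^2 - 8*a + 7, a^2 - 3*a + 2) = a - 1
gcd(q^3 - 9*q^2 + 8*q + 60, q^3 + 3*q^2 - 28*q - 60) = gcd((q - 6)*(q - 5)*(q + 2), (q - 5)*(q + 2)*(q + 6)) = q^2 - 3*q - 10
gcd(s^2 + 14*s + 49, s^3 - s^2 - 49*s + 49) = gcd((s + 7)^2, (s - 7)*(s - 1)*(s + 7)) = s + 7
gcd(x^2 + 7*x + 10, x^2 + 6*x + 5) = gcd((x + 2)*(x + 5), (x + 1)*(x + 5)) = x + 5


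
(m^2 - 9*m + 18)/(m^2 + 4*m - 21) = (m - 6)/(m + 7)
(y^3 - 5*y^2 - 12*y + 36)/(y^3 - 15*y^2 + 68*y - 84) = (y + 3)/(y - 7)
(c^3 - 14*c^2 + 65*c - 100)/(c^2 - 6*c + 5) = (c^2 - 9*c + 20)/(c - 1)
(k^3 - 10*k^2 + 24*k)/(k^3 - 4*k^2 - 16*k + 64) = k*(k - 6)/(k^2 - 16)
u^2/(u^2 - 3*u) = u/(u - 3)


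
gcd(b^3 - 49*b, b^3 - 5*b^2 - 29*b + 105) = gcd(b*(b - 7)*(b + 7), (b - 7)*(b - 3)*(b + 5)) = b - 7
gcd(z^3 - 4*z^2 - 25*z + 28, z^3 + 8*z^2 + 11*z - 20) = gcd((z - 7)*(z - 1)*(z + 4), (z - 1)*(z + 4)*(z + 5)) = z^2 + 3*z - 4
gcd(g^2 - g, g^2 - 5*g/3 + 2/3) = g - 1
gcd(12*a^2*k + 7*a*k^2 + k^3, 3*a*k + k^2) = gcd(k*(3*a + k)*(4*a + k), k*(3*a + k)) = 3*a*k + k^2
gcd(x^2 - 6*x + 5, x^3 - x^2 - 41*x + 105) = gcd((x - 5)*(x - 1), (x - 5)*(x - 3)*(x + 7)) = x - 5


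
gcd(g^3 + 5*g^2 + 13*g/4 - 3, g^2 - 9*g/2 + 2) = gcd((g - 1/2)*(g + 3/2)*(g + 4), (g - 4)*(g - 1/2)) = g - 1/2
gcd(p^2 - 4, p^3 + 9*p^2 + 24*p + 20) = p + 2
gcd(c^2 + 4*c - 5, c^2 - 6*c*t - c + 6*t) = c - 1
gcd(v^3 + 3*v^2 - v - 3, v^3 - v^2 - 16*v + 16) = v - 1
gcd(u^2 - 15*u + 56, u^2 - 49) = u - 7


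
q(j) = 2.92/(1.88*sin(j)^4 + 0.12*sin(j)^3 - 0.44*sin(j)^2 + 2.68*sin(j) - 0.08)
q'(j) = 2.92*(-7.52*sin(j)^3*cos(j) - 0.36*sin(j)^2*cos(j) + 0.88*sin(j)*cos(j) - 2.68*cos(j))/(1.88*sin(j)^4 + 0.12*sin(j)^3 - 0.44*sin(j)^2 + 2.68*sin(j) - 0.08)^2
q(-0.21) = -4.46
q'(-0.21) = -18.69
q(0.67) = 1.69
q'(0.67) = -3.14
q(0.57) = 2.06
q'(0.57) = -4.28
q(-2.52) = -1.83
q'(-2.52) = 1.70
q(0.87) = 1.21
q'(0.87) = -1.81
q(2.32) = 1.31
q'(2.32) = 2.06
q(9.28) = 9.78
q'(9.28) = 83.67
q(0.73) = 1.52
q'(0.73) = -2.65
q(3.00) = 10.05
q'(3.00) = 88.51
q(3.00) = 10.05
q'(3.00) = 88.51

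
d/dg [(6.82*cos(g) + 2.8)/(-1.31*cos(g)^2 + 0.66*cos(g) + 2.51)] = (8.9342*sin(g)^2 - 7.336*cos(g) - 24.2044)*sin(g)/(-1.31*cos(g)^2 + 0.66*cos(g) + 2.51)^2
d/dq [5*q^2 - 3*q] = 10*q - 3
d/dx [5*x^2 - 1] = 10*x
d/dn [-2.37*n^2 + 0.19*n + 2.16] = 0.19 - 4.74*n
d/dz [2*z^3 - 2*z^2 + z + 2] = 6*z^2 - 4*z + 1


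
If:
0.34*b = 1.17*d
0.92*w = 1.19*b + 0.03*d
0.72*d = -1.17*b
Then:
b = 0.00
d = 0.00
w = 0.00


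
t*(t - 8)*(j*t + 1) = j*t^3 - 8*j*t^2 + t^2 - 8*t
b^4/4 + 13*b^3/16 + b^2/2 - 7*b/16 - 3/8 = (b/4 + 1/4)*(b - 3/4)*(b + 1)*(b + 2)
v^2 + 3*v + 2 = (v + 1)*(v + 2)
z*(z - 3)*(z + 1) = z^3 - 2*z^2 - 3*z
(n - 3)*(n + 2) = n^2 - n - 6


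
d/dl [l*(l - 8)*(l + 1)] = 3*l^2 - 14*l - 8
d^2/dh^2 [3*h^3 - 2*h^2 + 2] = 18*h - 4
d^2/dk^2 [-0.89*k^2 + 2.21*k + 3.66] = -1.78000000000000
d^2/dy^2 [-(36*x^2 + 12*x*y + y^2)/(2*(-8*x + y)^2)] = 28*x*(-13*x - y)/(4096*x^4 - 2048*x^3*y + 384*x^2*y^2 - 32*x*y^3 + y^4)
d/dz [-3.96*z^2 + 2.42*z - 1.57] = 2.42 - 7.92*z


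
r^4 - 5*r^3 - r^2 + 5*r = r*(r - 5)*(r - 1)*(r + 1)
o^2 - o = o*(o - 1)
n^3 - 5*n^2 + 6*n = n*(n - 3)*(n - 2)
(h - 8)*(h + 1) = h^2 - 7*h - 8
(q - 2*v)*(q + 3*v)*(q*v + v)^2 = q^4*v^2 + q^3*v^3 + 2*q^3*v^2 - 6*q^2*v^4 + 2*q^2*v^3 + q^2*v^2 - 12*q*v^4 + q*v^3 - 6*v^4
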